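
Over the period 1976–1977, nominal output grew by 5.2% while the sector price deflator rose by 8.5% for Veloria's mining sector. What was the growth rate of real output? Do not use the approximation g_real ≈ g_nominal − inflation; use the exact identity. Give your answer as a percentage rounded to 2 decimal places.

(1 + g_nom) = (1 + g_real)(1 + π), so g_real = 1.0520 / 1.0850 − 1 = -0.03041.

-3.04%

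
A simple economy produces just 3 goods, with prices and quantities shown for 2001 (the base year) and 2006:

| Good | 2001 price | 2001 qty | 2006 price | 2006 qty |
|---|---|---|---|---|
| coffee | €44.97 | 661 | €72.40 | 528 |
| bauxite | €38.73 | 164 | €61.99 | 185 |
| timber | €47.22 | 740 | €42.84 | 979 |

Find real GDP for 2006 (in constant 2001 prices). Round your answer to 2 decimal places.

€77137.59

Real GDP 2006 = Σ (p_2001 × q_2006) = 44.97·528 + 38.73·185 + 47.22·979 = 77137.59.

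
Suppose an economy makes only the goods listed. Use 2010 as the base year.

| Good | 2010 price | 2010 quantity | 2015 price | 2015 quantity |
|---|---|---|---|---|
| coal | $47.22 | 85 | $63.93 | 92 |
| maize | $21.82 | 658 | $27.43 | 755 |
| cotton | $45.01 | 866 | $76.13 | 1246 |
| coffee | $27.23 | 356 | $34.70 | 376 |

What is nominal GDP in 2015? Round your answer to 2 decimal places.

$134496.39

Nominal GDP 2015 = Σ (p_2015 × q_2015) = 63.93·92 + 27.43·755 + 76.13·1246 + 34.70·376 = 134496.39.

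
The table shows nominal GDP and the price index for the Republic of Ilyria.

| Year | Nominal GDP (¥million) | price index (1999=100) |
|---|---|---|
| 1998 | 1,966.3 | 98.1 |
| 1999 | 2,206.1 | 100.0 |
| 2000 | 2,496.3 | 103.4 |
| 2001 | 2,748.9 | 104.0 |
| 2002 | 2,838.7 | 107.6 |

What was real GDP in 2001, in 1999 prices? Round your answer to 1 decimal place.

¥2,643.2 million

Real GDP 2001 = 2748.9 / 1.040 = 2643.17.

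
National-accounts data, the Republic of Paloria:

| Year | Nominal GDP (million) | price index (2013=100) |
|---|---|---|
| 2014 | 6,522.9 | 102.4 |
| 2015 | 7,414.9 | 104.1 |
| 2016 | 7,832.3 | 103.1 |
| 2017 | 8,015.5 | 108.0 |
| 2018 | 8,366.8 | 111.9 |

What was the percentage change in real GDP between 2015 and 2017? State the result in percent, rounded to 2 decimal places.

4.20%

Real GDP 2015 = 7414.9/1.041 = 7122.86.
Real GDP 2017 = 8015.5/1.080 = 7421.76.
Change = 7421.76/7122.86 − 1 = 0.0420.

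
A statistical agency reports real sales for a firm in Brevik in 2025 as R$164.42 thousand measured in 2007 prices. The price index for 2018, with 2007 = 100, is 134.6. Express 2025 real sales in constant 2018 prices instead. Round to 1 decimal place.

Real sales in 2018 prices = Real sales in 2007 prices × (P_2018/P_2007) = 164.42 × 1.346 = 221.31.

R$221.3 thousand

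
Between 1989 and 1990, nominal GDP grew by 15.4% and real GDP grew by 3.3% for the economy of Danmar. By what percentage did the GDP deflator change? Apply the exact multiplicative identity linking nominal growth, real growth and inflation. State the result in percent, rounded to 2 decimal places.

(1 + g_nom) = (1 + g_real)(1 + π), so π = 1.1540 / 1.0330 − 1 = 0.11713.

11.71%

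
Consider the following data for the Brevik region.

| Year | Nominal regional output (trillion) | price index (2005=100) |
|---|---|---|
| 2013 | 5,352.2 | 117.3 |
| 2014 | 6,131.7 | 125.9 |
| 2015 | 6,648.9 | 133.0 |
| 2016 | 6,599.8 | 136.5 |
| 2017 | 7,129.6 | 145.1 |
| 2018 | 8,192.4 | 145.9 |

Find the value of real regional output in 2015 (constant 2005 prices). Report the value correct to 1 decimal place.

Real regional output 2015 = 6648.9 / 1.330 = 4999.17.

4,999.2 trillion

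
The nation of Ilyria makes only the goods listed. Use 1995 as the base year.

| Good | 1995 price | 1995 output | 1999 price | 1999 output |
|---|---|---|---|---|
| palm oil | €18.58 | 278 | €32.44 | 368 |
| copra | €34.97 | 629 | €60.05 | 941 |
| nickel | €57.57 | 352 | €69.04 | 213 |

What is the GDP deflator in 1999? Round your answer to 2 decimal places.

Nominal GDP 1999 = 32.44·368 + 60.05·941 + 69.04·213 = 83150.49.
Real GDP 1999 (at 1995 prices) = 18.58·368 + 34.97·941 + 57.57·213 = 52006.62.
Deflator = Nominal/Real × 100 = 83150.49/52006.62 × 100 = 159.884.

159.88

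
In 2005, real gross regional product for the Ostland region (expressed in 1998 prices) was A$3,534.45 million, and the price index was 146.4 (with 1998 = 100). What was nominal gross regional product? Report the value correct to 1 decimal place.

A$5,174.4 million

Nominal gross regional product = Real × (price index/100) = 3534.45 × 1.464 = 5174.43.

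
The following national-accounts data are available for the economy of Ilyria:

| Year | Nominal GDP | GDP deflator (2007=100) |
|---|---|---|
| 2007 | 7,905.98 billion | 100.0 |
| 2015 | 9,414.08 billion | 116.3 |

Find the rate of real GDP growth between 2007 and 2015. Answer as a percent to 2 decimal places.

Real GDP 2007 = 7905.98 / 1.000 = 7905.98.
Real GDP 2015 = 9414.08 / 1.163 = 8094.65.
Real growth = 8094.65 / 7905.98 − 1 = 0.0239.

2.39%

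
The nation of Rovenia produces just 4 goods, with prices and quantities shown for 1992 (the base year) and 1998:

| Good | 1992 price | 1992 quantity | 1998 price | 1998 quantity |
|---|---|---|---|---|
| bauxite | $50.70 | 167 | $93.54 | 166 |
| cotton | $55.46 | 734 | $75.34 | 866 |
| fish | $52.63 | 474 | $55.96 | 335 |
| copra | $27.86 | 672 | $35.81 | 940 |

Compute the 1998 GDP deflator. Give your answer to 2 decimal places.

132.83

Nominal GDP 1998 = 93.54·166 + 75.34·866 + 55.96·335 + 35.81·940 = 133180.08.
Real GDP 1998 (at 1992 prices) = 50.70·166 + 55.46·866 + 52.63·335 + 27.86·940 = 100264.01.
Deflator = Nominal/Real × 100 = 133180.08/100264.01 × 100 = 132.829.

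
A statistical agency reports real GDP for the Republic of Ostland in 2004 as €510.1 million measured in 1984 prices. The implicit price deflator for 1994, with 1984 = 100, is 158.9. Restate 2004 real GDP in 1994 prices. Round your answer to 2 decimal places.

€810.55 million

Real GDP in 1994 prices = Real GDP in 1984 prices × (P_1994/P_1984) = 510.1 × 1.589 = 810.55.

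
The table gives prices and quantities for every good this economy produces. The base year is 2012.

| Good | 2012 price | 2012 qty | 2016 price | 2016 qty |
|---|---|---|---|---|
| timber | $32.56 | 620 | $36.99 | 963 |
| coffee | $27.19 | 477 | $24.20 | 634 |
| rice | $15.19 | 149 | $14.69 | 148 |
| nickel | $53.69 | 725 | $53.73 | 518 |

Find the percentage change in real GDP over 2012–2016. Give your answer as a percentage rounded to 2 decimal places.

5.79%

Real GDP 2012 = Nominal GDP 2012 = 32.56·620 + 27.19·477 + 15.19·149 + 53.69·725 = 74345.39.
Real GDP 2016 (at 2012 prices) = 32.56·963 + 27.19·634 + 15.19·148 + 53.69·518 = 78653.28.
Real growth = 78653.28/74345.39 − 1 = 0.0579.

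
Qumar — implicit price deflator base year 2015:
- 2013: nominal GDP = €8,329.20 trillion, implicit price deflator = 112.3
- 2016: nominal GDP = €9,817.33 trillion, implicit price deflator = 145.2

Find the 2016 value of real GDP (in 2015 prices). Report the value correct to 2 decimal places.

Real GDP = Nominal / (implicit price deflator/100) = 9817.33 / 1.452 = 6761.25.

€6,761.25 trillion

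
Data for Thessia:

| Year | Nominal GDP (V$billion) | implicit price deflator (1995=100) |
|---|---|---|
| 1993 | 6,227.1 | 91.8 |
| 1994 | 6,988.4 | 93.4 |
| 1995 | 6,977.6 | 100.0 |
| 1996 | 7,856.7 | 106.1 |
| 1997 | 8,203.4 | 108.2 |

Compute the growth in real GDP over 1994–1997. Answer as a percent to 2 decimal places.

Real GDP 1994 = 6988.4/0.934 = 7482.23.
Real GDP 1997 = 8203.4/1.082 = 7581.70.
Change = 7581.70/7482.23 − 1 = 0.0133.

1.33%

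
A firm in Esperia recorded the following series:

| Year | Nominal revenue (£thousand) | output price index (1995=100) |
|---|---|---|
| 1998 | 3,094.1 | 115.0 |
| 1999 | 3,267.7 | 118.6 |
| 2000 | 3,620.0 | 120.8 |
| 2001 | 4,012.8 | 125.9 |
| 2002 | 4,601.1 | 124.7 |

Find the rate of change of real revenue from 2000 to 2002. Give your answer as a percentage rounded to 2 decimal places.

23.13%

Real revenue 2000 = 3620.0/1.208 = 2996.69.
Real revenue 2002 = 4601.1/1.247 = 3689.74.
Change = 3689.74/2996.69 − 1 = 0.2313.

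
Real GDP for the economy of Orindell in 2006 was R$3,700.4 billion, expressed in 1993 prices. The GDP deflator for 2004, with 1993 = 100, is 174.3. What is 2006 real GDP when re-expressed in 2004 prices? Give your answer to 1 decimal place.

Real GDP in 2004 prices = Real GDP in 1993 prices × (P_2004/P_1993) = 3700.4 × 1.743 = 6449.80.

R$6,449.8 billion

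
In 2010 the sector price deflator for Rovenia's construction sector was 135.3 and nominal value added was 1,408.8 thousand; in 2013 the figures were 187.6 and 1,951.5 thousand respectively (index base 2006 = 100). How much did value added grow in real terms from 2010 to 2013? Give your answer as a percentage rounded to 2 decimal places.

-0.10%

Real value added 2010 = 1408.8 / 1.353 = 1041.24.
Real value added 2013 = 1951.5 / 1.876 = 1040.25.
Real growth = 1040.25 / 1041.24 − 1 = -0.0010.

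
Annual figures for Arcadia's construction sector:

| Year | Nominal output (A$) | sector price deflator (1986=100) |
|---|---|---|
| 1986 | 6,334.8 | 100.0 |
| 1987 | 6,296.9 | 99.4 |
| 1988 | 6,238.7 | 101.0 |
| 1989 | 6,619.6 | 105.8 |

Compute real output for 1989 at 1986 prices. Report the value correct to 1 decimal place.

A$6,256.7

Real output 1989 = 6619.6 / 1.058 = 6256.71.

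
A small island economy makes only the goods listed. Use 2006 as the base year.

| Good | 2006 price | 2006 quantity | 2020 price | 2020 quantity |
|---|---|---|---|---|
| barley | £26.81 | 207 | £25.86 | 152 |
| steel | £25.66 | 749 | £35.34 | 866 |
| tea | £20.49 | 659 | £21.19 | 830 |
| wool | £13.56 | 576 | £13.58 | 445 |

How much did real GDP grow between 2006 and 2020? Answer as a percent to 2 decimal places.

Real GDP 2006 = Nominal GDP 2006 = 26.81·207 + 25.66·749 + 20.49·659 + 13.56·576 = 46082.48.
Real GDP 2020 (at 2006 prices) = 26.81·152 + 25.66·866 + 20.49·830 + 13.56·445 = 49337.58.
Real growth = 49337.58/46082.48 − 1 = 0.0706.

7.06%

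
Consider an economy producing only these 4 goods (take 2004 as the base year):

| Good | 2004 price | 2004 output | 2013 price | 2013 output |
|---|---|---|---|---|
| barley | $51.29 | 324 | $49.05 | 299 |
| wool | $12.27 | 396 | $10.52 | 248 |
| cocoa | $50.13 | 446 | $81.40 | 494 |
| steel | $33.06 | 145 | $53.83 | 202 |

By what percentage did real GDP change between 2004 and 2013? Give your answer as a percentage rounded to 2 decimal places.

Real GDP 2004 = Nominal GDP 2004 = 51.29·324 + 12.27·396 + 50.13·446 + 33.06·145 = 48628.56.
Real GDP 2013 (at 2004 prices) = 51.29·299 + 12.27·248 + 50.13·494 + 33.06·202 = 49821.01.
Real growth = 49821.01/48628.56 − 1 = 0.0245.

2.45%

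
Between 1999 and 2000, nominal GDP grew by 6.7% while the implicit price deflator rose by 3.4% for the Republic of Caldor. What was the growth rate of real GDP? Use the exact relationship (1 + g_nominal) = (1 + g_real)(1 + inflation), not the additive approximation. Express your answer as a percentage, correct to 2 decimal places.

3.19%

(1 + g_nom) = (1 + g_real)(1 + π), so g_real = 1.0670 / 1.0340 − 1 = 0.03191.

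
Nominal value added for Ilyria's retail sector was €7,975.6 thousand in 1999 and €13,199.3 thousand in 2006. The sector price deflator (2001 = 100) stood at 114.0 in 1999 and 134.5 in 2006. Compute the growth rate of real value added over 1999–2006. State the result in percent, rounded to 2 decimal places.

Deflate each year: 1999 → 7975.6/1.140 = 6996.14; 2006 → 13199.3/1.345 = 9813.61.
So real value added changed by 9813.61/6996.14 − 1 = 0.4027, i.e. 40.27%.

40.27%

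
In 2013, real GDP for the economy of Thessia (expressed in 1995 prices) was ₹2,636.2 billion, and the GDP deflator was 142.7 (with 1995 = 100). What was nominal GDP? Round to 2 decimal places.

₹3,761.86 billion

Nominal GDP = Real × (GDP deflator/100) = 2636.2 × 1.427 = 3761.86.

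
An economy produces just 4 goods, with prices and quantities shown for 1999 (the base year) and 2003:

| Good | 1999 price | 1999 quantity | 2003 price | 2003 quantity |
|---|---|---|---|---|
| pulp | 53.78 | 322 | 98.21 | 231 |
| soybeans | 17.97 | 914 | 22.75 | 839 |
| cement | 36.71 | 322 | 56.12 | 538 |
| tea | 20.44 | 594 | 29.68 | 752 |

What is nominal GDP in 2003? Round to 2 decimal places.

94285.68

Nominal GDP 2003 = Σ (p_2003 × q_2003) = 98.21·231 + 22.75·839 + 56.12·538 + 29.68·752 = 94285.68.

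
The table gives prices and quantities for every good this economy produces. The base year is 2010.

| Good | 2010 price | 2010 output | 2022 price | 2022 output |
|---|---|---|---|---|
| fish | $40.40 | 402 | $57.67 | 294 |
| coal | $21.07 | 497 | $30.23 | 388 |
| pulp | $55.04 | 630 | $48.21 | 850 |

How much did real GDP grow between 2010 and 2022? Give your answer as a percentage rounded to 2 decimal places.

Real GDP 2010 = Nominal GDP 2010 = 40.40·402 + 21.07·497 + 55.04·630 = 61387.79.
Real GDP 2022 (at 2010 prices) = 40.40·294 + 21.07·388 + 55.04·850 = 66836.76.
Real growth = 66836.76/61387.79 − 1 = 0.0888.

8.88%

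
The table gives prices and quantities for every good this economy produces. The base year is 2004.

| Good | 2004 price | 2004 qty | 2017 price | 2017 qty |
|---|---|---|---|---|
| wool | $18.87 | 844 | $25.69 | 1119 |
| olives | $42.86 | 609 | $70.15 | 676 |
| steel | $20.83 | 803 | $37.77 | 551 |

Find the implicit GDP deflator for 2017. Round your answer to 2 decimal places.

157.52

Nominal GDP 2017 = 25.69·1119 + 70.15·676 + 37.77·551 = 96979.78.
Real GDP 2017 (at 2004 prices) = 18.87·1119 + 42.86·676 + 20.83·551 = 61566.22.
Deflator = Nominal/Real × 100 = 96979.78/61566.22 × 100 = 157.521.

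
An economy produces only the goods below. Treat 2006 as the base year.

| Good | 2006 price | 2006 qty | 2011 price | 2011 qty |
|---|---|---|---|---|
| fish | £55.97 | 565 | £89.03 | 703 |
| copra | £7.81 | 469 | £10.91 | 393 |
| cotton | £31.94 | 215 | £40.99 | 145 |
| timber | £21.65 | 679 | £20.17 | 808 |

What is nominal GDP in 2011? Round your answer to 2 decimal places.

£89116.63

Nominal GDP 2011 = Σ (p_2011 × q_2011) = 89.03·703 + 10.91·393 + 40.99·145 + 20.17·808 = 89116.63.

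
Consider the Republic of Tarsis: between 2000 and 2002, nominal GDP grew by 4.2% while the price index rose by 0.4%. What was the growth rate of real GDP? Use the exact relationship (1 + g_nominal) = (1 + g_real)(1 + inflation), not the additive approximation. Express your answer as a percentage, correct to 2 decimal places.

(1 + g_nom) = (1 + g_real)(1 + π), so g_real = 1.0420 / 1.0040 − 1 = 0.03785.

3.78%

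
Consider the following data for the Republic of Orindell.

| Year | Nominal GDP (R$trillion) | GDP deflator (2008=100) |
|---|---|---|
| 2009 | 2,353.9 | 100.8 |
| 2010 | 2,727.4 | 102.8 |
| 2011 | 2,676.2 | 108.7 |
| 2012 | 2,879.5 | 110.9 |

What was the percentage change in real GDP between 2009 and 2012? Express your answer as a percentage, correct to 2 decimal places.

Real GDP 2009 = 2353.9/1.008 = 2335.22.
Real GDP 2012 = 2879.5/1.109 = 2596.48.
Change = 2596.48/2335.22 − 1 = 0.1119.

11.19%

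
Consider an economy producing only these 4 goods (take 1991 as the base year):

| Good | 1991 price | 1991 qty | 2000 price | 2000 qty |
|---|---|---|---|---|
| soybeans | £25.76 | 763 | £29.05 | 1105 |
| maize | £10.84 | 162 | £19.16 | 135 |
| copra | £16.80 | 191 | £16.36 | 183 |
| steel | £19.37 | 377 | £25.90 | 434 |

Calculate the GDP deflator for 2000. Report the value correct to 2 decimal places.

Nominal GDP 2000 = 29.05·1105 + 19.16·135 + 16.36·183 + 25.90·434 = 48921.33.
Real GDP 2000 (at 1991 prices) = 25.76·1105 + 10.84·135 + 16.80·183 + 19.37·434 = 41409.18.
Deflator = Nominal/Real × 100 = 48921.33/41409.18 × 100 = 118.141.

118.14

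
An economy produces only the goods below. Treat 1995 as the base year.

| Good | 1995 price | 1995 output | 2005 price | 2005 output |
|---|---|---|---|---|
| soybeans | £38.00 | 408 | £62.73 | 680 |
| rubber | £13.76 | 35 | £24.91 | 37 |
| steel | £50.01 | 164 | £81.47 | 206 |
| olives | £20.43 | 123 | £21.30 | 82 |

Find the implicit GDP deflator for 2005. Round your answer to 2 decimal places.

162.05

Nominal GDP 2005 = 62.73·680 + 24.91·37 + 81.47·206 + 21.30·82 = 62107.49.
Real GDP 2005 (at 1995 prices) = 38.00·680 + 13.76·37 + 50.01·206 + 20.43·82 = 38326.44.
Deflator = Nominal/Real × 100 = 62107.49/38326.44 × 100 = 162.049.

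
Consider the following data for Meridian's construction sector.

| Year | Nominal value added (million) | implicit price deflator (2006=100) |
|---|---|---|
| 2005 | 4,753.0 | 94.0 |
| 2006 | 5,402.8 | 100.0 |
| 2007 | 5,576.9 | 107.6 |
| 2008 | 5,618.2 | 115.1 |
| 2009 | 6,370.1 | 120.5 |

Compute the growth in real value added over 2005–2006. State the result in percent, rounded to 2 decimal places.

Real value added 2005 = 4753.0/0.940 = 5056.38.
Real value added 2006 = 5402.8/1.000 = 5402.80.
Change = 5402.80/5056.38 − 1 = 0.0685.

6.85%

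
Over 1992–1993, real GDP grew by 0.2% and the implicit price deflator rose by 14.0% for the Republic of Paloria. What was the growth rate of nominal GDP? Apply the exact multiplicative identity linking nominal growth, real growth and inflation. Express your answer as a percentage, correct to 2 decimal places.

14.23%

(1 + g_nom) = (1 + g_real)(1 + π) = 1.0020 × 1.1400 = 1.14228.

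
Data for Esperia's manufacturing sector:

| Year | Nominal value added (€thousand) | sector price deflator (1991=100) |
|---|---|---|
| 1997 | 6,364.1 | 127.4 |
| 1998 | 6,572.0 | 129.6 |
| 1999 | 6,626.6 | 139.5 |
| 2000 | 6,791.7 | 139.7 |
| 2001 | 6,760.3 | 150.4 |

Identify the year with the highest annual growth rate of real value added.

2000

1998: real = 6572.0/1.296 = 5070.99; growth vs 1997 (4995.37) = 1.51%.
1999: real = 6626.6/1.395 = 4750.25; growth vs 1998 (5070.99) = -6.32%.
2000: real = 6791.7/1.397 = 4861.63; growth vs 1999 (4750.25) = 2.34%.
2001: real = 6760.3/1.504 = 4494.88; growth vs 2000 (4861.63) = -7.54%.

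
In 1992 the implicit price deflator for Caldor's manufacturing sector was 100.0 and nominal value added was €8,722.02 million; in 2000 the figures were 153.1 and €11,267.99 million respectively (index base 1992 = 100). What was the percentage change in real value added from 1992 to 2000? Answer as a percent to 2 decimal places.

Deflate each year: 1992 → 8722.02/1.000 = 8722.02; 2000 → 11267.99/1.531 = 7359.89.
So real value added changed by 7359.89/8722.02 − 1 = -0.1562, i.e. -15.62%.

-15.62%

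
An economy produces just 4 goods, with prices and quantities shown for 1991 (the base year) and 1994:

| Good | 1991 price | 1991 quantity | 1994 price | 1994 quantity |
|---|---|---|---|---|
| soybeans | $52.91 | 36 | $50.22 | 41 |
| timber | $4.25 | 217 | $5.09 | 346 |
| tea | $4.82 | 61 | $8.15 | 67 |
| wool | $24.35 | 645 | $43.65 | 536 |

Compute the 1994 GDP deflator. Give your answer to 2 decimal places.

163.17

Nominal GDP 1994 = 50.22·41 + 5.09·346 + 8.15·67 + 43.65·536 = 27762.61.
Real GDP 1994 (at 1991 prices) = 52.91·41 + 4.25·346 + 4.82·67 + 24.35·536 = 17014.35.
Deflator = Nominal/Real × 100 = 27762.61/17014.35 × 100 = 163.172.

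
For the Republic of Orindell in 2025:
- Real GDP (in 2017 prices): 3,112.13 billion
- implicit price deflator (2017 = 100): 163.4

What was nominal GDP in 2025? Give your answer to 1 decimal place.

5,085.2 billion

Nominal GDP = Real × (implicit price deflator/100) = 3112.13 × 1.634 = 5085.22.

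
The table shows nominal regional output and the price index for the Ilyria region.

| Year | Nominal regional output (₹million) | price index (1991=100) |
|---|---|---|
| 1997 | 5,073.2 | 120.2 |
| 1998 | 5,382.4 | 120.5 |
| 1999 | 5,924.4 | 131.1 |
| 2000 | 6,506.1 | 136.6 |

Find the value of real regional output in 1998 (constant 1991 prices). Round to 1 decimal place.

₹4,466.7 million

Real regional output 1998 = 5382.4 / 1.205 = 4466.72.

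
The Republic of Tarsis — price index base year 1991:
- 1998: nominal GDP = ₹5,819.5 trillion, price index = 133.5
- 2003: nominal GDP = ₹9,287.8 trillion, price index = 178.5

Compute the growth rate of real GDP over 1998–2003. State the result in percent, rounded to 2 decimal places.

Real GDP 1998 = 5819.5 / 1.335 = 4359.18.
Real GDP 2003 = 9287.8 / 1.785 = 5203.25.
Real growth = 5203.25 / 4359.18 − 1 = 0.1936.

19.36%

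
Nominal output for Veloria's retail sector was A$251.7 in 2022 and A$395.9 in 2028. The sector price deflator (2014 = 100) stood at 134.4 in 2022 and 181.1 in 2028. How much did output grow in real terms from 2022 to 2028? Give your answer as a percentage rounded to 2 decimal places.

Real output 2022 = 251.7 / 1.344 = 187.28.
Real output 2028 = 395.9 / 1.811 = 218.61.
Real growth = 218.61 / 187.28 − 1 = 0.1673.

16.73%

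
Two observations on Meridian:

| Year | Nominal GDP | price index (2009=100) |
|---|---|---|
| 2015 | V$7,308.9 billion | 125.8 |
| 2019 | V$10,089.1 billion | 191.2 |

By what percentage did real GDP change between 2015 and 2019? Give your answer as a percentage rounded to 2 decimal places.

Deflate each year: 2015 → 7308.9/1.258 = 5809.94; 2019 → 10089.1/1.912 = 5276.73.
So real GDP changed by 5276.73/5809.94 − 1 = -0.0918, i.e. -9.18%.

-9.18%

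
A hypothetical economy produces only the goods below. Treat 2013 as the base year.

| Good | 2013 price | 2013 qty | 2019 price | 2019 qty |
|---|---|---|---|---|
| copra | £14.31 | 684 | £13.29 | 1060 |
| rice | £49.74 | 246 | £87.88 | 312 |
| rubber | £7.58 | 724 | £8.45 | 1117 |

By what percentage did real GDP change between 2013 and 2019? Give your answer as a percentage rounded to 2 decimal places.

42.32%

Real GDP 2013 = Nominal GDP 2013 = 14.31·684 + 49.74·246 + 7.58·724 = 27512.00.
Real GDP 2019 (at 2013 prices) = 14.31·1060 + 49.74·312 + 7.58·1117 = 39154.34.
Real growth = 39154.34/27512.00 − 1 = 0.4232.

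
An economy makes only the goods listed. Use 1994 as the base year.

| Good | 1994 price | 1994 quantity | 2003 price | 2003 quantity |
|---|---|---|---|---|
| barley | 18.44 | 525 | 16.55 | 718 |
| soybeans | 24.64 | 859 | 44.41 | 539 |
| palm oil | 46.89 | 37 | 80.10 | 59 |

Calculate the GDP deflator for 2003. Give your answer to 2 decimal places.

Nominal GDP 2003 = 16.55·718 + 44.41·539 + 80.10·59 = 40545.79.
Real GDP 2003 (at 1994 prices) = 18.44·718 + 24.64·539 + 46.89·59 = 29287.39.
Deflator = Nominal/Real × 100 = 40545.79/29287.39 × 100 = 138.441.

138.44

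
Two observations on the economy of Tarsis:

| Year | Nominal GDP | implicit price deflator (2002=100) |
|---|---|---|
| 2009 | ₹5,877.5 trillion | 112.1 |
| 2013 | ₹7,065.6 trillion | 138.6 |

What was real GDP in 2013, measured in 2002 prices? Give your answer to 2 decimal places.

₹5,097.84 trillion

Real GDP = Nominal / (implicit price deflator/100) = 7065.6 / 1.386 = 5097.84.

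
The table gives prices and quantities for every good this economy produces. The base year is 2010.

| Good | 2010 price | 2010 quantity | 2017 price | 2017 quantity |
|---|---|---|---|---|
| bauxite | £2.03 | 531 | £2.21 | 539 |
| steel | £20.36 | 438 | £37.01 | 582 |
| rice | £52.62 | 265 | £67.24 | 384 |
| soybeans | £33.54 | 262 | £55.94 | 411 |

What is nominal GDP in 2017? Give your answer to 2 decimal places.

£71542.51

Nominal GDP 2017 = Σ (p_2017 × q_2017) = 2.21·539 + 37.01·582 + 67.24·384 + 55.94·411 = 71542.51.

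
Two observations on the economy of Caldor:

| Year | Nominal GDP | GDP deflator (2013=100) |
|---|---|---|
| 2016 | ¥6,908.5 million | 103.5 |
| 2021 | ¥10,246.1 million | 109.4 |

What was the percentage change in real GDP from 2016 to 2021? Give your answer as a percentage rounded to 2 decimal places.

40.31%

Deflate each year: 2016 → 6908.5/1.035 = 6674.88; 2021 → 10246.1/1.094 = 9365.72.
So real GDP changed by 9365.72/6674.88 − 1 = 0.4031, i.e. 40.31%.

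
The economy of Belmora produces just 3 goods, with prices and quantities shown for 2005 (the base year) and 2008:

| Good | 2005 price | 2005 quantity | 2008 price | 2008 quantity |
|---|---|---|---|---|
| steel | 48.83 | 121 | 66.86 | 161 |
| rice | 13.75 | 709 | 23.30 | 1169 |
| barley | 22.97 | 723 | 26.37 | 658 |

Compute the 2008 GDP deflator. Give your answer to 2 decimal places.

141.75

Nominal GDP 2008 = 66.86·161 + 23.30·1169 + 26.37·658 = 55353.62.
Real GDP 2008 (at 2005 prices) = 48.83·161 + 13.75·1169 + 22.97·658 = 39049.64.
Deflator = Nominal/Real × 100 = 55353.62/39049.64 × 100 = 141.752.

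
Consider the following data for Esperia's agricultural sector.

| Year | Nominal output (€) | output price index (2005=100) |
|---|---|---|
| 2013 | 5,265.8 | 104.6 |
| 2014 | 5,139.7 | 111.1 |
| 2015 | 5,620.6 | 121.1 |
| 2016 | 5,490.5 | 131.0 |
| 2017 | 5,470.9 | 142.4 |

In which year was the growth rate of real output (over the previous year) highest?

2015

2014: real = 5139.7/1.111 = 4626.19; growth vs 2013 (5034.23) = -8.11%.
2015: real = 5620.6/1.211 = 4641.29; growth vs 2014 (4626.19) = 0.33%.
2016: real = 5490.5/1.310 = 4191.22; growth vs 2015 (4641.29) = -9.70%.
2017: real = 5470.9/1.424 = 3841.92; growth vs 2016 (4191.22) = -8.33%.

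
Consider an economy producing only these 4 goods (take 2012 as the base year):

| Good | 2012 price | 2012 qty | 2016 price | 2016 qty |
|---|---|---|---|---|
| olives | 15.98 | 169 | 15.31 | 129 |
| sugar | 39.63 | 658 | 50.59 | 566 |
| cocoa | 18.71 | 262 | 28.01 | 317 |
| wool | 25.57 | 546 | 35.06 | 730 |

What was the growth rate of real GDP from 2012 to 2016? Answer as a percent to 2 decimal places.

Real GDP 2012 = Nominal GDP 2012 = 15.98·169 + 39.63·658 + 18.71·262 + 25.57·546 = 47640.40.
Real GDP 2016 (at 2012 prices) = 15.98·129 + 39.63·566 + 18.71·317 + 25.57·730 = 49089.17.
Real growth = 49089.17/47640.40 − 1 = 0.0304.

3.04%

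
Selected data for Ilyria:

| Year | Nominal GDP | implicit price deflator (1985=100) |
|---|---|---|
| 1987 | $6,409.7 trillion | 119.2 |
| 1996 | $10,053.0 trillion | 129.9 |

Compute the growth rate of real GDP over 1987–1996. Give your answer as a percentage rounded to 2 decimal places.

43.92%

Real GDP 1987 = 6409.7 / 1.192 = 5377.27.
Real GDP 1996 = 10053.0 / 1.299 = 7739.03.
Real growth = 7739.03 / 5377.27 − 1 = 0.4392.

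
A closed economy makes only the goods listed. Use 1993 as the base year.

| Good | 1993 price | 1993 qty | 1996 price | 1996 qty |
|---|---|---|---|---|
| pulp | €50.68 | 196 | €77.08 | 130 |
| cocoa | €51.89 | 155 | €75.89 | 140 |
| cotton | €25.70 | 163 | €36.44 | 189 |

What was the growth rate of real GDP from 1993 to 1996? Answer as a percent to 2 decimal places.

-15.59%

Real GDP 1993 = Nominal GDP 1993 = 50.68·196 + 51.89·155 + 25.70·163 = 22165.33.
Real GDP 1996 (at 1993 prices) = 50.68·130 + 51.89·140 + 25.70·189 = 18710.30.
Real growth = 18710.30/22165.33 − 1 = -0.1559.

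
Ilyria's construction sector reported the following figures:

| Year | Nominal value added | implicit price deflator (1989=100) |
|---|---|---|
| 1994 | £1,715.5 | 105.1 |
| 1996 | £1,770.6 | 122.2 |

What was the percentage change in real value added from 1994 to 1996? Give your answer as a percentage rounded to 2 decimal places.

-11.23%

Real value added 1994 = 1715.5 / 1.051 = 1632.25.
Real value added 1996 = 1770.6 / 1.222 = 1448.94.
Real growth = 1448.94 / 1632.25 − 1 = -0.1123.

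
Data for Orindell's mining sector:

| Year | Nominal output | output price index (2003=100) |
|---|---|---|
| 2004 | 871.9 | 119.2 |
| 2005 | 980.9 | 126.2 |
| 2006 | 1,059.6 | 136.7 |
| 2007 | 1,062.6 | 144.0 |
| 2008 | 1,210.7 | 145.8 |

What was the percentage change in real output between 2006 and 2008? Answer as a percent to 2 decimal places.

Real output 2006 = 1059.6/1.367 = 775.13.
Real output 2008 = 1210.7/1.458 = 830.38.
Change = 830.38/775.13 − 1 = 0.0713.

7.13%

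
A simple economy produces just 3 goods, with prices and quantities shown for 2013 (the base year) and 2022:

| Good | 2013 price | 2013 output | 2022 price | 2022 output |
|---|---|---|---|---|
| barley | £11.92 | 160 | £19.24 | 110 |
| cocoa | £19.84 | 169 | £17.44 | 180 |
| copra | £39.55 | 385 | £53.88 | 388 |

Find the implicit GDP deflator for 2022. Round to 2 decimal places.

Nominal GDP 2022 = 19.24·110 + 17.44·180 + 53.88·388 = 26161.04.
Real GDP 2022 (at 2013 prices) = 11.92·110 + 19.84·180 + 39.55·388 = 20227.80.
Deflator = Nominal/Real × 100 = 26161.04/20227.80 × 100 = 129.332.

129.33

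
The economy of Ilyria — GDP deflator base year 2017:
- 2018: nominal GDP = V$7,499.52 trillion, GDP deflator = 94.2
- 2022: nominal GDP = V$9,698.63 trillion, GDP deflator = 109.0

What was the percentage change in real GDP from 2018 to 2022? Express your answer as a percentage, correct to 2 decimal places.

Deflate each year: 2018 → 7499.52/0.942 = 7961.27; 2022 → 9698.63/1.090 = 8897.83.
So real GDP changed by 8897.83/7961.27 − 1 = 0.1176, i.e. 11.76%.

11.76%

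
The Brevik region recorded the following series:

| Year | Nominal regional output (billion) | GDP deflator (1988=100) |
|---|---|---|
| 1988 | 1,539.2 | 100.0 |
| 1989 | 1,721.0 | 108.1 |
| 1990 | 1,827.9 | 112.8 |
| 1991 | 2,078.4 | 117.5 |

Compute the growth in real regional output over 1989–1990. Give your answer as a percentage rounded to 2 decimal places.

1.79%

Real regional output 1989 = 1721.0/1.081 = 1592.04.
Real regional output 1990 = 1827.9/1.128 = 1620.48.
Change = 1620.48/1592.04 − 1 = 0.0179.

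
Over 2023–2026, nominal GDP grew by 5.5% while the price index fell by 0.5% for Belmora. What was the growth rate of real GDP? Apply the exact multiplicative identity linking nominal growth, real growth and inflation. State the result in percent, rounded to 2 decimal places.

6.03%

(1 + g_nom) = (1 + g_real)(1 + π), so g_real = 1.0550 / 0.9950 − 1 = 0.06030.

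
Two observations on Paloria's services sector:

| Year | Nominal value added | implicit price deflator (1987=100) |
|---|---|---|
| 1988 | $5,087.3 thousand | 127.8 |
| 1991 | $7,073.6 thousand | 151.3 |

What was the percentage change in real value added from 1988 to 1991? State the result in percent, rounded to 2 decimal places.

17.45%

Deflate each year: 1988 → 5087.3/1.278 = 3980.67; 1991 → 7073.6/1.513 = 4675.21.
So real value added changed by 4675.21/3980.67 − 1 = 0.1745, i.e. 17.45%.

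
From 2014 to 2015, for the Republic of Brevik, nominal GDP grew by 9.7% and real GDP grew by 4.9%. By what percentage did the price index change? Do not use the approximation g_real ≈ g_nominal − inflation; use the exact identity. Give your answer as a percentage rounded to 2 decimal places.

4.58%

(1 + g_nom) = (1 + g_real)(1 + π), so π = 1.0970 / 1.0490 − 1 = 0.04576.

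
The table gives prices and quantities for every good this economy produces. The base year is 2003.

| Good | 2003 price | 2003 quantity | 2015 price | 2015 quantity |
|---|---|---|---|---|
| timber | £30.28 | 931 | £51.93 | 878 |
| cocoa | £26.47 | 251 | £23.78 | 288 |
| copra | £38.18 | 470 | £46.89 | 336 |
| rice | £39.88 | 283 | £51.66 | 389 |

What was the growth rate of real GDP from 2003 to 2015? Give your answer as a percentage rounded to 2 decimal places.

-2.36%

Real GDP 2003 = Nominal GDP 2003 = 30.28·931 + 26.47·251 + 38.18·470 + 39.88·283 = 64065.29.
Real GDP 2015 (at 2003 prices) = 30.28·878 + 26.47·288 + 38.18·336 + 39.88·389 = 62551.00.
Real growth = 62551.00/64065.29 − 1 = -0.0236.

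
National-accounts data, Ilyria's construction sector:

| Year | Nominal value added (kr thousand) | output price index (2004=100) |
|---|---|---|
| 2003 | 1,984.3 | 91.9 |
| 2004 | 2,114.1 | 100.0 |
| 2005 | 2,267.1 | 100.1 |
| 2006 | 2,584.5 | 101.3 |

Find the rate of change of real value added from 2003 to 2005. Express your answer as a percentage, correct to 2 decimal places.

4.89%

Real value added 2003 = 1984.3/0.919 = 2159.19.
Real value added 2005 = 2267.1/1.001 = 2264.84.
Change = 2264.84/2159.19 − 1 = 0.0489.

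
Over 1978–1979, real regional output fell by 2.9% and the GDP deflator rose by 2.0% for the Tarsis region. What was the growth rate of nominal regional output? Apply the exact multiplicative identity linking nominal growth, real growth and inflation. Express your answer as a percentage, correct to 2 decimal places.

-0.96%

(1 + g_nom) = (1 + g_real)(1 + π) = 0.9710 × 1.0200 = 0.99042.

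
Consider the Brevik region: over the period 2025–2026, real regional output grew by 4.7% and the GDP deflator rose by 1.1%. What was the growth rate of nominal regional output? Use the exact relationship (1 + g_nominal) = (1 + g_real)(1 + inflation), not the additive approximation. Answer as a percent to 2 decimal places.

5.85%

(1 + g_nom) = (1 + g_real)(1 + π) = 1.0470 × 1.0110 = 1.05852.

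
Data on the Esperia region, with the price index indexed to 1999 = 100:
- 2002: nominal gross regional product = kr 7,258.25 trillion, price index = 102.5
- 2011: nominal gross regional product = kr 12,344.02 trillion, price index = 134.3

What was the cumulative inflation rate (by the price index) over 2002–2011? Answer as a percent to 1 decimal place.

31.0%

Price-level change = 134.3 / 102.5 − 1 = 0.3102.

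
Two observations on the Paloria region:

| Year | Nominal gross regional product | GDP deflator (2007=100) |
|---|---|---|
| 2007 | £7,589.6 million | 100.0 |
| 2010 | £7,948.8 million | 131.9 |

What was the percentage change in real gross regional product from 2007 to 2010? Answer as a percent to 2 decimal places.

Deflate each year: 2007 → 7589.6/1.000 = 7589.60; 2010 → 7948.8/1.319 = 6026.38.
So real gross regional product changed by 6026.38/7589.60 − 1 = -0.2060, i.e. -20.60%.

-20.60%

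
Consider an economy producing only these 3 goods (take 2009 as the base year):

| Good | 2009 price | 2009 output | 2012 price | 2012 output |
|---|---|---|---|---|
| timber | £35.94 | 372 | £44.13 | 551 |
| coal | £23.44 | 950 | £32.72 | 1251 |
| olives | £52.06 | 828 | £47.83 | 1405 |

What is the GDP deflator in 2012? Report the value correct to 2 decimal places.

108.32

Nominal GDP 2012 = 44.13·551 + 32.72·1251 + 47.83·1405 = 132449.50.
Real GDP 2012 (at 2009 prices) = 35.94·551 + 23.44·1251 + 52.06·1405 = 122270.68.
Deflator = Nominal/Real × 100 = 132449.50/122270.68 × 100 = 108.325.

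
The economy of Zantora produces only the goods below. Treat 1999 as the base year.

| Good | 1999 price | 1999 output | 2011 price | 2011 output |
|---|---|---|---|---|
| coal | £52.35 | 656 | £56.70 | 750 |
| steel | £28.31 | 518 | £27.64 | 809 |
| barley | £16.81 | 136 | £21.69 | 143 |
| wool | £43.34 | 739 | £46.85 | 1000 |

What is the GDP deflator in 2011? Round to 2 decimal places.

106.42

Nominal GDP 2011 = 56.70·750 + 27.64·809 + 21.69·143 + 46.85·1000 = 114837.43.
Real GDP 2011 (at 1999 prices) = 52.35·750 + 28.31·809 + 16.81·143 + 43.34·1000 = 107909.12.
Deflator = Nominal/Real × 100 = 114837.43/107909.12 × 100 = 106.421.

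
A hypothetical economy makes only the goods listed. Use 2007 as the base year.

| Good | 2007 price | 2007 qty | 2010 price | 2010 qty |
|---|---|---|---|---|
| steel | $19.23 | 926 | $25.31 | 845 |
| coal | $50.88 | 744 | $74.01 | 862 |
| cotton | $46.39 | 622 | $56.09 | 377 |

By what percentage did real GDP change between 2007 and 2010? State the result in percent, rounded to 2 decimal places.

-8.19%

Real GDP 2007 = Nominal GDP 2007 = 19.23·926 + 50.88·744 + 46.39·622 = 84516.28.
Real GDP 2010 (at 2007 prices) = 19.23·845 + 50.88·862 + 46.39·377 = 77596.94.
Real growth = 77596.94/84516.28 − 1 = -0.0819.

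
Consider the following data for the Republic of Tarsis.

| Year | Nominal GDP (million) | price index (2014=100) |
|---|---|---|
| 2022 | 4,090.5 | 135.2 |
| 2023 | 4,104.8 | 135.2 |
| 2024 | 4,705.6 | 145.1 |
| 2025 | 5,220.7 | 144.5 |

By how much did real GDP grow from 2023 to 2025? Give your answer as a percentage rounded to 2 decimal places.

Real GDP 2023 = 4104.8/1.352 = 3036.09.
Real GDP 2025 = 5220.7/1.445 = 3612.94.
Change = 3612.94/3036.09 − 1 = 0.1900.

19.00%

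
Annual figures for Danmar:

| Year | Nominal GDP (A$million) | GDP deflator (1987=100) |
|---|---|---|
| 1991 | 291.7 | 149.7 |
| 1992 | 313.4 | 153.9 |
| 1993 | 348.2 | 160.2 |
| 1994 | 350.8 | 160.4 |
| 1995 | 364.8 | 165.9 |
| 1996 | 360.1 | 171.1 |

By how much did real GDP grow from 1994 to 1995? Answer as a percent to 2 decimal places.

0.54%

Real GDP 1994 = 350.8/1.604 = 218.70.
Real GDP 1995 = 364.8/1.659 = 219.89.
Change = 219.89/218.70 − 1 = 0.0054.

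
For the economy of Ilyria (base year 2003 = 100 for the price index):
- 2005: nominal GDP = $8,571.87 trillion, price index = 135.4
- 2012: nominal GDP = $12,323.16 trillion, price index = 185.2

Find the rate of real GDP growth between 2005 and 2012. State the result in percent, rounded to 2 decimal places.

5.11%

Deflate each year: 2005 → 8571.87/1.354 = 6330.78; 2012 → 12323.16/1.852 = 6653.97.
So real GDP changed by 6653.97/6330.78 − 1 = 0.0511, i.e. 5.11%.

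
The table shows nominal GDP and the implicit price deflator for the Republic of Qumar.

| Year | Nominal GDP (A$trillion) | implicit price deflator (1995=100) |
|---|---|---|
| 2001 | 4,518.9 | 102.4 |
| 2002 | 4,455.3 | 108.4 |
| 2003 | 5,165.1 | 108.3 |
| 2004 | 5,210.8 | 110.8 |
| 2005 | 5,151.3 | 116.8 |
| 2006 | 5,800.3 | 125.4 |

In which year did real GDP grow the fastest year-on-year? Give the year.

2002: real = 4455.3/1.084 = 4110.06; growth vs 2001 (4412.99) = -6.86%.
2003: real = 5165.1/1.083 = 4769.25; growth vs 2002 (4110.06) = 16.04%.
2004: real = 5210.8/1.108 = 4702.89; growth vs 2003 (4769.25) = -1.39%.
2005: real = 5151.3/1.168 = 4410.36; growth vs 2004 (4702.89) = -6.22%.
2006: real = 5800.3/1.254 = 4625.44; growth vs 2005 (4410.36) = 4.88%.

2003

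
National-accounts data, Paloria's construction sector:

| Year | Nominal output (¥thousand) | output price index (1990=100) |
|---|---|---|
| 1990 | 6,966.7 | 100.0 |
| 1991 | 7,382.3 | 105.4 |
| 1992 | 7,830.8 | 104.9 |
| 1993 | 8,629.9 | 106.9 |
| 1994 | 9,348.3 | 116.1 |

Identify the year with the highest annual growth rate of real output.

1991: real = 7382.3/1.054 = 7004.08; growth vs 1990 (6966.70) = 0.54%.
1992: real = 7830.8/1.049 = 7465.01; growth vs 1991 (7004.08) = 6.58%.
1993: real = 8629.9/1.069 = 8072.87; growth vs 1992 (7465.01) = 8.14%.
1994: real = 9348.3/1.161 = 8051.94; growth vs 1993 (8072.87) = -0.26%.

1993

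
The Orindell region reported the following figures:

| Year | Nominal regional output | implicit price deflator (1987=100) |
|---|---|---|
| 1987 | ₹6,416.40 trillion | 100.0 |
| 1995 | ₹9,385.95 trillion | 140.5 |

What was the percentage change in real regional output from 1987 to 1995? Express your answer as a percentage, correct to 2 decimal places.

Real regional output 1987 = 6416.40 / 1.000 = 6416.40.
Real regional output 1995 = 9385.95 / 1.405 = 6680.39.
Real growth = 6680.39 / 6416.40 − 1 = 0.0411.

4.11%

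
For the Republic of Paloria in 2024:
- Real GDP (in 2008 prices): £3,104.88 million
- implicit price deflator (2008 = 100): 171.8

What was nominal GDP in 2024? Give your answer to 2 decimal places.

£5,334.18 million

Nominal GDP = Real × (implicit price deflator/100) = 3104.88 × 1.718 = 5334.18.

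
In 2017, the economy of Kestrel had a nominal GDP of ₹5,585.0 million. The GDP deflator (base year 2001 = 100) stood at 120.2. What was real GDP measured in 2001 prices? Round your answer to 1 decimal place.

₹4,646.4 million

Real GDP = Nominal / (GDP deflator/100) = 5585.0 / 1.202 = 4646.42.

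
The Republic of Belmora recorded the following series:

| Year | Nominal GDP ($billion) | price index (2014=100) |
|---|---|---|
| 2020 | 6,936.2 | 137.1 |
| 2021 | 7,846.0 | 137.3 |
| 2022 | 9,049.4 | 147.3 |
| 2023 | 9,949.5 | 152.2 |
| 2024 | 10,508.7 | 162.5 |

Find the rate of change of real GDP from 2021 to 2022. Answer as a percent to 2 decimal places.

7.51%

Real GDP 2021 = 7846.0/1.373 = 5714.49.
Real GDP 2022 = 9049.4/1.473 = 6143.52.
Change = 6143.52/5714.49 − 1 = 0.0751.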